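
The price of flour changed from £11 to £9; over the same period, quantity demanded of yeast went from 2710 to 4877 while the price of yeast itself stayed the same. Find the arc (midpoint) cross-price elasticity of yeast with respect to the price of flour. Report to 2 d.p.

ΔQ_A = 4877 − 2710 = 2167; ΔP_B = 9 − 11 = -2.
Midpoints: Q̄_A = 3793.5, P̄_B = 10.00.
ε = (ΔQ_A/Q̄_A)/(ΔP_B/P̄_B) = (2167/3793.5)/(-2/10.00) ≈ -2.86.
ε < 0: yeast and flour are complements.

-2.86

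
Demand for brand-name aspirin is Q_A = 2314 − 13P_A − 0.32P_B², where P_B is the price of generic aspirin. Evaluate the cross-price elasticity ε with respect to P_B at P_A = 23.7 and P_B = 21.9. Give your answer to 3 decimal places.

At P_A = 23.7 and P_B = 21.9: Q_A = 1852.425.
∂Q_A/∂P_B = -0.64P_B = -0.64(21.9) = -14.0160.
ε = (∂Q_A/∂P_B)(P_B/Q_A) = -14.0160 × (21.9/1852.425) ≈ -0.166.
ε < 0: complements.

-0.166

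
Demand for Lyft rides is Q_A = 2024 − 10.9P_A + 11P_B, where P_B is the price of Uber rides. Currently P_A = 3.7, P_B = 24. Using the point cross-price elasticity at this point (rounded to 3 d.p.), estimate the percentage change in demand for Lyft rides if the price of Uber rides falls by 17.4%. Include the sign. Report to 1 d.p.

-2.0%

At P_A = 3.7, P_B = 24: Q_A = 2247.67.
∂Q_A/∂P_B = 11.
ε = (∂Q_A/∂P_B)(P_B/Q_A) = 11.0000 × 24/2247.67 ≈ 0.117.
%ΔQ_A ≈ ε × %ΔP_B = 0.117 × (-17.4%) = -2.0%.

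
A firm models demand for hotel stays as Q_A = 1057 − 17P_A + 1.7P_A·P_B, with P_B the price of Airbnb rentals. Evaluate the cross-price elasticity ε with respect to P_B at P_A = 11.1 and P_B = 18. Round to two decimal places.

At P_A = 11.1 and P_B = 18: Q_A = 1207.96.
∂Q_A/∂P_B = 1.7P_A = 1.7(11.1) = 18.8700.
ε = (∂Q_A/∂P_B)(P_B/Q_A) = 18.8700 × (18/1207.96) ≈ 0.28.
ε > 0: substitutes.

0.28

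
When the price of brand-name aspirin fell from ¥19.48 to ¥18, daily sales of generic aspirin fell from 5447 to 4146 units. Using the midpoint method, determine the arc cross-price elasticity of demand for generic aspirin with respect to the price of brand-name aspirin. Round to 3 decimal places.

3.434

ΔQ_A = 4146 − 5447 = -1301; ΔP_B = 18 − 19.48 = -1.48.
Midpoints: Q̄_A = 4796.5, P̄_B = 18.74.
ε = (ΔQ_A/Q̄_A)/(ΔP_B/P̄_B) = (-1301/4796.5)/(-1.48/18.74) ≈ 3.434.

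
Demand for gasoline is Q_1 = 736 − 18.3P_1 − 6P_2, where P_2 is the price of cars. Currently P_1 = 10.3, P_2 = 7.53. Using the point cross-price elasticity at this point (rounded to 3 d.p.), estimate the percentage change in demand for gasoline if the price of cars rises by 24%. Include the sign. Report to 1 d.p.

At P_1 = 10.3, P_2 = 7.53: Q_1 = 502.33.
∂Q_1/∂P_2 = -6.
ε = (∂Q_1/∂P_2)(P_2/Q_1) = -6.0000 × 7.53/502.33 ≈ -0.090.
%ΔQ_1 ≈ ε × %ΔP_2 = -0.090 × (24%) = -2.2%.

-2.2%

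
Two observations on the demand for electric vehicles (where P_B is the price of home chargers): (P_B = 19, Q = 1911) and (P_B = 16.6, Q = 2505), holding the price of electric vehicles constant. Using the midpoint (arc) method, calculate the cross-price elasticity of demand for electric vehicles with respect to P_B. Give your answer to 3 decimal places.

ΔQ_A = 2505 − 1911 = 594; ΔP_B = 16.6 − 19 = -2.4.
Midpoints: Q̄_A = 2208.0, P̄_B = 17.80.
ε = (ΔQ_A/Q̄_A)/(ΔP_B/P̄_B) = (594/2208.0)/(-2.4/17.80) ≈ -1.995.
ε < 0: electric vehicles and home chargers are complements.

-1.995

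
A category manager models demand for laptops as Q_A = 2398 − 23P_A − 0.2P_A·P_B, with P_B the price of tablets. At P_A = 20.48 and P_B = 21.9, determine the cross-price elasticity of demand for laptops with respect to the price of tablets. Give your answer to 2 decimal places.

-0.05

At P_A = 20.48 and P_B = 21.9: Q_A = 1837.258.
∂Q_A/∂P_B = -0.2P_A = -0.2(20.48) = -4.0960.
ε = (∂Q_A/∂P_B)(P_B/Q_A) = -4.0960 × (21.9/1837.258) ≈ -0.05.
ε < 0: complements.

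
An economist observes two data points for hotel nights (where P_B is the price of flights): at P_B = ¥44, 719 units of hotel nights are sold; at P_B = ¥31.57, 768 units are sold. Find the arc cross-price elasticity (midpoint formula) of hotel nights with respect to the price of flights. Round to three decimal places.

-0.200

ΔQ_A = 768 − 719 = 49; ΔP_B = 31.57 − 44 = -12.43.
Midpoints: Q̄_A = 743.5, P̄_B = 37.78.
ε = (ΔQ_A/Q̄_A)/(ΔP_B/P̄_B) = (49/743.5)/(-12.43/37.78) ≈ -0.200.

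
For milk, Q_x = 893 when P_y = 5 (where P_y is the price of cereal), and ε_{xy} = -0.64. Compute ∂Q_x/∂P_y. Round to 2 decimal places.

-114.30

ε = (∂Q_x/∂P_y)·(P_y/Q_x) ⇒ ∂Q_x/∂P_y = ε·Q_x/P_y = -0.64 × 893/5 ≈ -114.30.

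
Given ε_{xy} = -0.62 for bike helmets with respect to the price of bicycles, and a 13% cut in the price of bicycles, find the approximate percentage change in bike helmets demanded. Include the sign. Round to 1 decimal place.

%ΔQ ≈ ε × %ΔP of bicycles = -0.62 × (-13%) = 8.1%.
Demand for bike helmets rises by about 8.1%.

8.1%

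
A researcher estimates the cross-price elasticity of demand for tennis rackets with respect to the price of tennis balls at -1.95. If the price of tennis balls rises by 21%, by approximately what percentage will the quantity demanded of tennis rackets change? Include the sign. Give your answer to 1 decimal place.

%ΔQ ≈ ε × %ΔP of tennis balls = -1.95 × (21%) = -41.0%.
Demand for tennis rackets falls by about 41.0%.

-41.0%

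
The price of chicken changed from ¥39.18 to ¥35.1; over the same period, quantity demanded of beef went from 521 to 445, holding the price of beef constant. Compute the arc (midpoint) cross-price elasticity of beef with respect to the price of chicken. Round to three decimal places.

1.432

ΔQ_A = 445 − 521 = -76; ΔP_B = 35.1 − 39.18 = -4.08.
Midpoints: Q̄_A = 483.0, P̄_B = 37.14.
ε = (ΔQ_A/Q̄_A)/(ΔP_B/P̄_B) = (-76/483.0)/(-4.08/37.14) ≈ 1.432.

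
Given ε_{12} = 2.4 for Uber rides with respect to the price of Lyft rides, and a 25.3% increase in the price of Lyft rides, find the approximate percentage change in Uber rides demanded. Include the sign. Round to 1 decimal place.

60.7%

%ΔQ ≈ ε × %ΔP of Lyft rides = 2.4 × (25.3%) = 60.7%.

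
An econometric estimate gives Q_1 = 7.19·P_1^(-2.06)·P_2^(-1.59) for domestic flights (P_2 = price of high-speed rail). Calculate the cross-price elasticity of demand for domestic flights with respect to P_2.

-1.59

In a log-linear (constant-elasticity) demand function, the coefficient on the exponent of P_2 is the cross-price elasticity.
ε = -1.59. Negative, so domestic flights and high-speed rail are complements.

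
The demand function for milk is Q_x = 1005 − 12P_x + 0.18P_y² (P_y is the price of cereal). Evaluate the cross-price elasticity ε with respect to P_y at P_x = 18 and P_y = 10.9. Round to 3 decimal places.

At P_x = 18 and P_y = 10.9: Q_x = 810.386.
∂Q_x/∂P_y = 0.36P_y = 0.36(10.9) = 3.9240.
ε = (∂Q_x/∂P_y)(P_y/Q_x) = 3.9240 × (10.9/810.386) ≈ 0.053.
ε > 0: substitutes.

0.053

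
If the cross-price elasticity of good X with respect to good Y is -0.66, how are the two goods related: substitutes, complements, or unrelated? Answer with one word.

ε = -0.66 < 0, so a higher price of good Y lowers demand for good X: complements.

complements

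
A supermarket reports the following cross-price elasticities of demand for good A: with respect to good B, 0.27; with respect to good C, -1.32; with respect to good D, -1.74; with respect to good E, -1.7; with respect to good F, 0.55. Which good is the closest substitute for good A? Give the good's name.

good F

Substitutes have ε > 0. Among the positive values, 0.55 (good F) is largest.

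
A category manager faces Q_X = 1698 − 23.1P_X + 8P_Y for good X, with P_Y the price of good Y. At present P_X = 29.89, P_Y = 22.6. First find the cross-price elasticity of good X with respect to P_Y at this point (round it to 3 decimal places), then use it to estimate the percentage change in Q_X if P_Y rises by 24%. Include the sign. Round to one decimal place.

3.6%

At P_X = 29.89, P_Y = 22.6: Q_X = 1188.341.
∂Q_X/∂P_Y = 8.
ε = (∂Q_X/∂P_Y)(P_Y/Q_X) = 8.0000 × 22.6/1188.341 ≈ 0.152.
%ΔQ_X ≈ ε × %ΔP_Y = 0.152 × (24%) = 3.6%.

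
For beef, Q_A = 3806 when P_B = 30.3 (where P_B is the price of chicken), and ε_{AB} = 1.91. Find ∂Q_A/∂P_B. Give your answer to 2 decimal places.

239.92

ε = (∂Q_A/∂P_B)·(P_B/Q_A) ⇒ ∂Q_A/∂P_B = ε·Q_A/P_B = 1.91 × 3806/30.3 ≈ 239.92.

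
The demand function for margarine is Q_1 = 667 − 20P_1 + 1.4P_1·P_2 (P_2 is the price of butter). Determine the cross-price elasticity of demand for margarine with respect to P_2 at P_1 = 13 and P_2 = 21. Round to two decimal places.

At P_1 = 13 and P_2 = 21: Q_1 = 789.2.
∂Q_1/∂P_2 = 1.4P_1 = 1.4(13) = 18.2000.
ε = (∂Q_1/∂P_2)(P_2/Q_1) = 18.2000 × (21/789.2) ≈ 0.48.
ε > 0: substitutes.

0.48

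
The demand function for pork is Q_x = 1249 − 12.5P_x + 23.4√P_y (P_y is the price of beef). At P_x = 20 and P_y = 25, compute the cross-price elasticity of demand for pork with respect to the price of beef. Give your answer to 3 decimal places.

0.052

At P_x = 20 and P_y = 25: Q_x = 1116.
∂Q_x/∂P_y = 23.4/(2√P_y) = 23.4/(2√25) = 2.3400.
ε = (∂Q_x/∂P_y)(P_y/Q_x) = 2.3400 × (25/1116) ≈ 0.052.
ε > 0: substitutes.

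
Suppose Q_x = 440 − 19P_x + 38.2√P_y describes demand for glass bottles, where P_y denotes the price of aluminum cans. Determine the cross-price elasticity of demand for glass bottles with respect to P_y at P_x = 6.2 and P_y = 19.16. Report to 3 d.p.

0.171

At P_x = 6.2 and P_y = 19.16: Q_x = 489.410.
∂Q_x/∂P_y = 38.2/(2√P_y) = 38.2/(2√19.16) = 4.3635.
ε = (∂Q_x/∂P_y)(P_y/Q_x) = 4.3635 × (19.16/489.410) ≈ 0.171.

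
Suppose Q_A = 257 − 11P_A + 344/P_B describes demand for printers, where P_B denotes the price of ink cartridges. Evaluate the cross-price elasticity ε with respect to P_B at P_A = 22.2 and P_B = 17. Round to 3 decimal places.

At P_A = 22.2 and P_B = 17: Q_A = 33.035.
∂Q_A/∂P_B = −344/P_B² = -1.1903.
ε = (∂Q_A/∂P_B)(P_B/Q_A) = -1.1903 × (17/33.035) ≈ -0.613.

-0.613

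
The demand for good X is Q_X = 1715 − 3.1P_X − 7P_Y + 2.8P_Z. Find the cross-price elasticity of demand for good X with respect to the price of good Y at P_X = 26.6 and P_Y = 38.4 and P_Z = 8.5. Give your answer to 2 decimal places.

-0.19

At P_X = 26.6 and P_Y = 38.4 and P_Z = 8.5: Q_X = 1387.54.
∂Q_X/∂P_Y = -7.
ε = (∂Q_X/∂P_Y)(P_Y/Q_X) = -7 × (38.4/1387.54) ≈ -0.19.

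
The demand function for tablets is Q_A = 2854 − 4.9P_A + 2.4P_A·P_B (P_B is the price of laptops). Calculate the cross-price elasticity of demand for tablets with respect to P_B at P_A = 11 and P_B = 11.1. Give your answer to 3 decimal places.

0.095

At P_A = 11 and P_B = 11.1: Q_A = 3093.14.
∂Q_A/∂P_B = 2.4P_A = 2.4(11) = 26.4000.
ε = (∂Q_A/∂P_B)(P_B/Q_A) = 26.4000 × (11.1/3093.14) ≈ 0.095.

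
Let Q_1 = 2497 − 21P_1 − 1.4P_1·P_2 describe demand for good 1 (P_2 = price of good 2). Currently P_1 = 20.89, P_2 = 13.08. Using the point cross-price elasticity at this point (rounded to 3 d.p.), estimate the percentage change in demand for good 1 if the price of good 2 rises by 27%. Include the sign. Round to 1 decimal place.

-6.2%

At P_1 = 20.89, P_2 = 13.08: Q_1 = 1675.772.
∂Q_1/∂P_2 = -1.4P_1 = -29.2460.
ε = (∂Q_1/∂P_2)(P_2/Q_1) = -29.2460 × 13.08/1675.772 ≈ -0.228.
%ΔQ_1 ≈ ε × %ΔP_2 = -0.228 × (27%) = -6.2%.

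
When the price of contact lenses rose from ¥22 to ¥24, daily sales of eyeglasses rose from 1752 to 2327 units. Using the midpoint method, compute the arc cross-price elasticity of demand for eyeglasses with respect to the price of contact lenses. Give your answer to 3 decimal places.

ΔQ_A = 2327 − 1752 = 575; ΔP_B = 24 − 22 = 2.
Midpoints: Q̄_A = 2039.5, P̄_B = 23.00.
ε = (ΔQ_A/Q̄_A)/(ΔP_B/P̄_B) = (575/2039.5)/(2/23.00) ≈ 3.242.
ε > 0: eyeglasses and contact lenses are substitutes.

3.242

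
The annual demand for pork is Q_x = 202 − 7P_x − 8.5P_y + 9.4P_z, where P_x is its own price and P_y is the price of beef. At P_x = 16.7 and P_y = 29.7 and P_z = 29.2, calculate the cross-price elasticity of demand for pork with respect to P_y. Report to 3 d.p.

At P_x = 16.7 and P_y = 29.7 and P_z = 29.2: Q_x = 107.13.
∂Q_x/∂P_y = -8.5.
ε = (∂Q_x/∂P_y)(P_y/Q_x) = -8.5 × (29.7/107.13) ≈ -2.356.

-2.356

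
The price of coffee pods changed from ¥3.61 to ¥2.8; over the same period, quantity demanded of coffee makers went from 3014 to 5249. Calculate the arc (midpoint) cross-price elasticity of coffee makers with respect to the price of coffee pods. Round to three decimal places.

ΔQ_A = 5249 − 3014 = 2235; ΔP_B = 2.8 − 3.61 = -0.81.
Midpoints: Q̄_A = 4131.5, P̄_B = 3.21.
ε = (ΔQ_A/Q̄_A)/(ΔP_B/P̄_B) = (2235/4131.5)/(-0.81/3.21) ≈ -2.140.

-2.140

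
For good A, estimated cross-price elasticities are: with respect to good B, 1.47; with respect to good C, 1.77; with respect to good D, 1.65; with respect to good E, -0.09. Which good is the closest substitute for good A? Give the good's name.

good C

Substitutes have ε > 0. Among the positive values, 1.77 (good C) is largest.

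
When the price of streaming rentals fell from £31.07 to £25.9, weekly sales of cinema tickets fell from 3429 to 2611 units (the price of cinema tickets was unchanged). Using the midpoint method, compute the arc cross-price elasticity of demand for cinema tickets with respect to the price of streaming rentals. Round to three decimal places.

1.492

ΔQ_A = 2611 − 3429 = -818; ΔP_B = 25.9 − 31.07 = -5.17.
Midpoints: Q̄_A = 3020.0, P̄_B = 28.48.
ε = (ΔQ_A/Q̄_A)/(ΔP_B/P̄_B) = (-818/3020.0)/(-5.17/28.48) ≈ 1.492.
ε > 0: cinema tickets and streaming rentals are substitutes.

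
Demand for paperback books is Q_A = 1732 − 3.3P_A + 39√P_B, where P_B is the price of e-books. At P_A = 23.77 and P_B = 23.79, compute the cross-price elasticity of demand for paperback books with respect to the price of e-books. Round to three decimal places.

0.052

At P_A = 23.77 and P_B = 23.79: Q_A = 1843.781.
∂Q_A/∂P_B = 39/(2√P_B) = 39/(2√23.79) = 3.9980.
ε = (∂Q_A/∂P_B)(P_B/Q_A) = 3.9980 × (23.79/1843.781) ≈ 0.052.
ε > 0: substitutes.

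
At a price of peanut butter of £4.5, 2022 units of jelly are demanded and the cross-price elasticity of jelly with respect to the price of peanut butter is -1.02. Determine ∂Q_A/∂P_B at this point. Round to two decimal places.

-458.32

ε = (∂Q_A/∂P_B)·(P_B/Q_A) ⇒ ∂Q_A/∂P_B = ε·Q_A/P_B = -1.02 × 2022/4.5 ≈ -458.32.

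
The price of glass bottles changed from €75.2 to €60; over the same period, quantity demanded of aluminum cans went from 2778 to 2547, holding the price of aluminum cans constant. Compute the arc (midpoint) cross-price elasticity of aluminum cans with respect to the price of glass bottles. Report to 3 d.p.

ΔQ_A = 2547 − 2778 = -231; ΔP_B = 60 − 75.2 = -15.2.
Midpoints: Q̄_A = 2662.5, P̄_B = 67.60.
ε = (ΔQ_A/Q̄_A)/(ΔP_B/P̄_B) = (-231/2662.5)/(-15.2/67.60) ≈ 0.386.

0.386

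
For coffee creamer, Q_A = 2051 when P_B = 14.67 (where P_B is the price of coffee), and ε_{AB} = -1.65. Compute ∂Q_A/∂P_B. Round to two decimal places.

ε = (∂Q_A/∂P_B)·(P_B/Q_A) ⇒ ∂Q_A/∂P_B = ε·Q_A/P_B = -1.65 × 2051/14.67 ≈ -230.69.

-230.69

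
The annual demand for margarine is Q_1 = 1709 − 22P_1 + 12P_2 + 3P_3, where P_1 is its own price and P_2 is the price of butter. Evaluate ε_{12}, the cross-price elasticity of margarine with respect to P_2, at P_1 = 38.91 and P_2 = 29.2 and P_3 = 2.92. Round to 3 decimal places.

At P_1 = 38.91 and P_2 = 29.2 and P_3 = 2.92: Q_1 = 1212.14.
∂Q_1/∂P_2 = 12.
ε = (∂Q_1/∂P_2)(P_2/Q_1) = 12 × (29.2/1212.14) ≈ 0.289.

0.289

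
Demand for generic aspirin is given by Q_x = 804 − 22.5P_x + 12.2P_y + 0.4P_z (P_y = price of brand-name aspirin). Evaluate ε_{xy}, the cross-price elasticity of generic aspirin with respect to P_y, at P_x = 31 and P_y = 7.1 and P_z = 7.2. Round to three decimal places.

0.442

At P_x = 31 and P_y = 7.1 and P_z = 7.2: Q_x = 196.
∂Q_x/∂P_y = 12.2.
ε = (∂Q_x/∂P_y)(P_y/Q_x) = 12.2 × (7.1/196) ≈ 0.442.
Since ε > 0, generic aspirin and brand-name aspirin are substitutes.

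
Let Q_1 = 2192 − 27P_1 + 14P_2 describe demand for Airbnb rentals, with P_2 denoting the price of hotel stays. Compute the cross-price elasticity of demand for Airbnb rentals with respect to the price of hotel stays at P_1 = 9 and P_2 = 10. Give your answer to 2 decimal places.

At P_1 = 9 and P_2 = 10: Q_1 = 2089.
∂Q_1/∂P_2 = 14.
ε = (∂Q_1/∂P_2)(P_2/Q_1) = 14 × (10/2089) ≈ 0.07.

0.07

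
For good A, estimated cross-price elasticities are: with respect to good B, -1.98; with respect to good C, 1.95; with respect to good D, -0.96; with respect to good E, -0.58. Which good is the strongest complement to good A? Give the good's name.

Complements have ε < 0. The most negative value is -1.98 (good B).

good B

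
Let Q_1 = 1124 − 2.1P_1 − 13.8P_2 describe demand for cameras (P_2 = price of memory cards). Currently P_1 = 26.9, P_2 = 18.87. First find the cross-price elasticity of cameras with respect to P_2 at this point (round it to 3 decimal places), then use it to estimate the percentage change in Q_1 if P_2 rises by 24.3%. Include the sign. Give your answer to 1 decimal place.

-7.8%

At P_1 = 26.9, P_2 = 18.87: Q_1 = 807.104.
∂Q_1/∂P_2 = -13.8.
ε = (∂Q_1/∂P_2)(P_2/Q_1) = -13.8000 × 18.87/807.104 ≈ -0.323.
%ΔQ_1 ≈ ε × %ΔP_2 = -0.323 × (24.3%) = -7.8%.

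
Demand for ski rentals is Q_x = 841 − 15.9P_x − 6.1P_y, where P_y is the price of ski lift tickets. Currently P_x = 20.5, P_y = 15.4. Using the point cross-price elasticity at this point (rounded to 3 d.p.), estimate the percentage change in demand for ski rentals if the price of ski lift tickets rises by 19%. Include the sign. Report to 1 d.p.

-4.2%

At P_x = 20.5, P_y = 15.4: Q_x = 421.11.
∂Q_x/∂P_y = -6.1.
ε = (∂Q_x/∂P_y)(P_y/Q_x) = -6.1000 × 15.4/421.11 ≈ -0.223.
%ΔQ_x ≈ ε × %ΔP_y = -0.223 × (19%) = -4.2%.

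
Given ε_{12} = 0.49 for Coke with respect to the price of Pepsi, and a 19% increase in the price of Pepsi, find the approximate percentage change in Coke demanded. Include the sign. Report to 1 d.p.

%ΔQ ≈ ε × %ΔP of Pepsi = 0.49 × (19%) = 9.3%.

9.3%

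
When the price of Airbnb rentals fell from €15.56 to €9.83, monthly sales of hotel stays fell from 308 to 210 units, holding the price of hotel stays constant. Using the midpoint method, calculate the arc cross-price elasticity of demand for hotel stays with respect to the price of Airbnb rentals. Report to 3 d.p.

ΔQ_A = 210 − 308 = -98; ΔP_B = 9.83 − 15.56 = -5.73.
Midpoints: Q̄_A = 259.0, P̄_B = 12.70.
ε = (ΔQ_A/Q̄_A)/(ΔP_B/P̄_B) = (-98/259.0)/(-5.73/12.70) ≈ 0.838.
ε > 0: hotel stays and Airbnb rentals are substitutes.

0.838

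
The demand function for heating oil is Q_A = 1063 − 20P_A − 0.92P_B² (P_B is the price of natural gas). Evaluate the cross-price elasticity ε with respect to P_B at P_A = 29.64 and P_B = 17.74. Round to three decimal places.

-3.205

At P_A = 29.64 and P_B = 17.74: Q_A = 180.669.
∂Q_A/∂P_B = -1.84P_B = -1.84(17.74) = -32.6416.
ε = (∂Q_A/∂P_B)(P_B/Q_A) = -32.6416 × (17.74/180.669) ≈ -3.205.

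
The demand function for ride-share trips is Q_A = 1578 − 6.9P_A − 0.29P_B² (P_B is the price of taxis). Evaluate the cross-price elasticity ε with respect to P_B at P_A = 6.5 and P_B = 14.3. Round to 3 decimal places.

-0.080

At P_A = 6.5 and P_B = 14.3: Q_A = 1473.848.
∂Q_A/∂P_B = -0.58P_B = -0.58(14.3) = -8.2940.
ε = (∂Q_A/∂P_B)(P_B/Q_A) = -8.2940 × (14.3/1473.848) ≈ -0.080.
ε < 0: complements.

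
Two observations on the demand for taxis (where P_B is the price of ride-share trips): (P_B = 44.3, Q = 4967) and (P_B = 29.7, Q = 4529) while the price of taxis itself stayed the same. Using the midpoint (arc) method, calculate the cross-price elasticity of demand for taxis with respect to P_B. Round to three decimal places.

ΔQ_A = 4529 − 4967 = -438; ΔP_B = 29.7 − 44.3 = -14.6.
Midpoints: Q̄_A = 4748.0, P̄_B = 37.00.
ε = (ΔQ_A/Q̄_A)/(ΔP_B/P̄_B) = (-438/4748.0)/(-14.6/37.00) ≈ 0.234.
ε > 0: taxis and ride-share trips are substitutes.

0.234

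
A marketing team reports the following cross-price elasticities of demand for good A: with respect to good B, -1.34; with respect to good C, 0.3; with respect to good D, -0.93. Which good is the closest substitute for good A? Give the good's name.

good C

Substitutes have ε > 0. Among the positive values, 0.3 (good C) is largest.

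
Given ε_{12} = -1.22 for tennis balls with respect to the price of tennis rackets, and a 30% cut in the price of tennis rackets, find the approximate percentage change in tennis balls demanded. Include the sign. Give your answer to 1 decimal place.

%ΔQ ≈ ε × %ΔP of tennis rackets = -1.22 × (-30%) = 36.6%.

36.6%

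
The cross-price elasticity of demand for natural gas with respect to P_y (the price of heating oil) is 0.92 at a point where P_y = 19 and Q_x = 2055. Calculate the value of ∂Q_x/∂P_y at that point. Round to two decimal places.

ε = (∂Q_x/∂P_y)·(P_y/Q_x) ⇒ ∂Q_x/∂P_y = ε·Q_x/P_y = 0.92 × 2055/19 ≈ 99.51.

99.51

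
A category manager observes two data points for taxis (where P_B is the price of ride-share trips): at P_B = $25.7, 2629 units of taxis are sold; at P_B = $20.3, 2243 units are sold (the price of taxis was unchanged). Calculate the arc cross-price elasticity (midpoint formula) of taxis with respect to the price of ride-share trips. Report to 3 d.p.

ΔQ_A = 2243 − 2629 = -386; ΔP_B = 20.3 − 25.7 = -5.4.
Midpoints: Q̄_A = 2436.0, P̄_B = 23.00.
ε = (ΔQ_A/Q̄_A)/(ΔP_B/P̄_B) = (-386/2436.0)/(-5.4/23.00) ≈ 0.675.
ε > 0: taxis and ride-share trips are substitutes.

0.675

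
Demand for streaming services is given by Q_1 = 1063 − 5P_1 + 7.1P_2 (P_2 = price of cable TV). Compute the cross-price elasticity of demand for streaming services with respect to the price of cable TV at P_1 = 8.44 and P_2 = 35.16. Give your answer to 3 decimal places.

At P_1 = 8.44 and P_2 = 35.16: Q_1 = 1270.436.
∂Q_1/∂P_2 = 7.1.
ε = (∂Q_1/∂P_2)(P_2/Q_1) = 7.1 × (35.16/1270.436) ≈ 0.196.
Since ε > 0, streaming services and cable TV are substitutes.

0.196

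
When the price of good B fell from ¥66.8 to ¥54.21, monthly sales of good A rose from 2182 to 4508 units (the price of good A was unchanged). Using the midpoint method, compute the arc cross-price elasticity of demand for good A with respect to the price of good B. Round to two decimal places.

-3.34

ΔQ_A = 4508 − 2182 = 2326; ΔP_B = 54.21 − 66.8 = -12.59.
Midpoints: Q̄_A = 3345.0, P̄_B = 60.50.
ε = (ΔQ_A/Q̄_A)/(ΔP_B/P̄_B) = (2326/3345.0)/(-12.59/60.50) ≈ -3.34.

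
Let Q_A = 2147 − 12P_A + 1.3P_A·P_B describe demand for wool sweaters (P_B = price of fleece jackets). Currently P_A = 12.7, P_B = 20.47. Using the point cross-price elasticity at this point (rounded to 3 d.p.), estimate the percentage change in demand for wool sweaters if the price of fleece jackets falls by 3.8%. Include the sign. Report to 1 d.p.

-0.6%

At P_A = 12.7, P_B = 20.47: Q_A = 2332.560.
∂Q_A/∂P_B = 1.3P_A = 16.5100.
ε = (∂Q_A/∂P_B)(P_B/Q_A) = 16.5100 × 20.47/2332.560 ≈ 0.145.
%ΔQ_A ≈ ε × %ΔP_B = 0.145 × (-3.8%) = -0.6%.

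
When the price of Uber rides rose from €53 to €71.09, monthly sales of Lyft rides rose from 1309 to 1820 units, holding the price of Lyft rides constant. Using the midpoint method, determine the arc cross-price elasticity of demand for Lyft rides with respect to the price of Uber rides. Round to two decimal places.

1.12

ΔQ_A = 1820 − 1309 = 511; ΔP_B = 71.09 − 53 = 18.09.
Midpoints: Q̄_A = 1564.5, P̄_B = 62.05.
ε = (ΔQ_A/Q̄_A)/(ΔP_B/P̄_B) = (511/1564.5)/(18.09/62.05) ≈ 1.12.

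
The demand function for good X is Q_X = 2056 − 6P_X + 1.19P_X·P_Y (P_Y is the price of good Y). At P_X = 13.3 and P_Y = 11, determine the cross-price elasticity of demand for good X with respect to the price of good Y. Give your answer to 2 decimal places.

At P_X = 13.3 and P_Y = 11: Q_X = 2150.297.
∂Q_X/∂P_Y = 1.19P_X = 1.19(13.3) = 15.8270.
ε = (∂Q_X/∂P_Y)(P_Y/Q_X) = 15.8270 × (11/2150.297) ≈ 0.08.

0.08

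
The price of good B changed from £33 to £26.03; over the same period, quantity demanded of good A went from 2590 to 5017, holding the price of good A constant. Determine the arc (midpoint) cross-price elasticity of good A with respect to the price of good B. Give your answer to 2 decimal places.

-2.70

ΔQ_A = 5017 − 2590 = 2427; ΔP_B = 26.03 − 33 = -6.97.
Midpoints: Q̄_A = 3803.5, P̄_B = 29.52.
ε = (ΔQ_A/Q̄_A)/(ΔP_B/P̄_B) = (2427/3803.5)/(-6.97/29.52) ≈ -2.70.
ε < 0: good A and good B are complements.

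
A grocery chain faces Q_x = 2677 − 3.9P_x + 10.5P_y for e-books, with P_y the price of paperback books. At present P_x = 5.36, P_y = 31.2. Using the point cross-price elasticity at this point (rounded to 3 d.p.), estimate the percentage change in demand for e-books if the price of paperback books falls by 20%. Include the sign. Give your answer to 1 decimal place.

-2.2%

At P_x = 5.36, P_y = 31.2: Q_x = 2983.696.
∂Q_x/∂P_y = 10.5.
ε = (∂Q_x/∂P_y)(P_y/Q_x) = 10.5000 × 31.2/2983.696 ≈ 0.110.
%ΔQ_x ≈ ε × %ΔP_y = 0.110 × (-20%) = -2.2%.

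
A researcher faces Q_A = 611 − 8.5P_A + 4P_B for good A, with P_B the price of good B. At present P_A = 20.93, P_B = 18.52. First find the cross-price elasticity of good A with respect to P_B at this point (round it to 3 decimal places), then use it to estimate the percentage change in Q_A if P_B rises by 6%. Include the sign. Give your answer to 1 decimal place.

At P_A = 20.93, P_B = 18.52: Q_A = 507.175.
∂Q_A/∂P_B = 4.
ε = (∂Q_A/∂P_B)(P_B/Q_A) = 4.0000 × 18.52/507.175 ≈ 0.146.
%ΔQ_A ≈ ε × %ΔP_B = 0.146 × (6%) = 0.9%.

0.9%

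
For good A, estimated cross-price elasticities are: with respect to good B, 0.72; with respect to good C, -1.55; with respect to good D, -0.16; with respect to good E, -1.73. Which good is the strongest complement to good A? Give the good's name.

good E

Complements have ε < 0. The most negative value is -1.73 (good E).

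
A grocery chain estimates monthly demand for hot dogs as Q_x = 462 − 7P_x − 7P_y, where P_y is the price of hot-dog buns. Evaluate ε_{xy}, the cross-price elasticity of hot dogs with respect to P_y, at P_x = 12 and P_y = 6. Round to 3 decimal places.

-0.125

At P_x = 12 and P_y = 6: Q_x = 336.
∂Q_x/∂P_y = -7.
ε = (∂Q_x/∂P_y)(P_y/Q_x) = -7 × (6/336) ≈ -0.125.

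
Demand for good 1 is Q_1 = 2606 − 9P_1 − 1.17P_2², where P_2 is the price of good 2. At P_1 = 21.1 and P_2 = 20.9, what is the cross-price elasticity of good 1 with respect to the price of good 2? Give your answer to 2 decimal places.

-0.54

At P_1 = 21.1 and P_2 = 20.9: Q_1 = 1905.032.
∂Q_1/∂P_2 = -2.34P_2 = -2.34(20.9) = -48.9060.
ε = (∂Q_1/∂P_2)(P_2/Q_1) = -48.9060 × (20.9/1905.032) ≈ -0.54.
ε < 0: complements.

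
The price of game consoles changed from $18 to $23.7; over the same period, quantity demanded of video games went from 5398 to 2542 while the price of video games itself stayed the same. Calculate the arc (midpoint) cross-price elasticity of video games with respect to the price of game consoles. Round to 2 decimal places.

ΔQ_A = 2542 − 5398 = -2856; ΔP_B = 23.7 − 18 = 5.7.
Midpoints: Q̄_A = 3970.0, P̄_B = 20.85.
ε = (ΔQ_A/Q̄_A)/(ΔP_B/P̄_B) = (-2856/3970.0)/(5.7/20.85) ≈ -2.63.
ε < 0: video games and game consoles are complements.

-2.63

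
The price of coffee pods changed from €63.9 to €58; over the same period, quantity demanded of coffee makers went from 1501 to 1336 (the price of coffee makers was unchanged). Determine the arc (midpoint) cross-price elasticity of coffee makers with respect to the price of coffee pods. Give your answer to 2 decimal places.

1.20

ΔQ_A = 1336 − 1501 = -165; ΔP_B = 58 − 63.9 = -5.9.
Midpoints: Q̄_A = 1418.5, P̄_B = 60.95.
ε = (ΔQ_A/Q̄_A)/(ΔP_B/P̄_B) = (-165/1418.5)/(-5.9/60.95) ≈ 1.20.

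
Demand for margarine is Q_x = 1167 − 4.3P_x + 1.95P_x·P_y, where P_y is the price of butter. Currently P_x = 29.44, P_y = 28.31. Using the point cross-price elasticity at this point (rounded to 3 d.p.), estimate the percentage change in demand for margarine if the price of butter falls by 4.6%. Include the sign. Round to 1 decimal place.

At P_x = 29.44, P_y = 28.31: Q_x = 2665.628.
∂Q_x/∂P_y = 1.95P_x = 57.4080.
ε = (∂Q_x/∂P_y)(P_y/Q_x) = 57.4080 × 28.31/2665.628 ≈ 0.610.
%ΔQ_x ≈ ε × %ΔP_y = 0.610 × (-4.6%) = -2.8%.

-2.8%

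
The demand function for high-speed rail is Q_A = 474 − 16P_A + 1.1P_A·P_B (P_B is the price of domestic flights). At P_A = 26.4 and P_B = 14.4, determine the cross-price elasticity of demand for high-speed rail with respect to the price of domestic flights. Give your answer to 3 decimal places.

At P_A = 26.4 and P_B = 14.4: Q_A = 469.776.
∂Q_A/∂P_B = 1.1P_A = 1.1(26.4) = 29.0400.
ε = (∂Q_A/∂P_B)(P_B/Q_A) = 29.0400 × (14.4/469.776) ≈ 0.890.
ε > 0: substitutes.

0.890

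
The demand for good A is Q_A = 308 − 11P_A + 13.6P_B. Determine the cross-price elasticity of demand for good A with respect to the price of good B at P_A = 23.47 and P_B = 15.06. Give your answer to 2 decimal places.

At P_A = 23.47 and P_B = 15.06: Q_A = 254.646.
∂Q_A/∂P_B = 13.6.
ε = (∂Q_A/∂P_B)(P_B/Q_A) = 13.6 × (15.06/254.646) ≈ 0.80.

0.80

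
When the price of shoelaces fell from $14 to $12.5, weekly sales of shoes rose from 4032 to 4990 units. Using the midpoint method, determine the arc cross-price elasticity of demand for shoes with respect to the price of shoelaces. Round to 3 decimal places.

ΔQ_A = 4990 − 4032 = 958; ΔP_B = 12.5 − 14 = -1.5.
Midpoints: Q̄_A = 4511.0, P̄_B = 13.25.
ε = (ΔQ_A/Q̄_A)/(ΔP_B/P̄_B) = (958/4511.0)/(-1.5/13.25) ≈ -1.876.

-1.876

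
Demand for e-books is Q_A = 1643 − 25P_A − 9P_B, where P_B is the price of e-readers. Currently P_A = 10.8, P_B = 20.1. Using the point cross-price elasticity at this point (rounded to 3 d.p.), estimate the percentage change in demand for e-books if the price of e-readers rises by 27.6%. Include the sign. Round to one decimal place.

-4.2%

At P_A = 10.8, P_B = 20.1: Q_A = 1192.1.
∂Q_A/∂P_B = -9.
ε = (∂Q_A/∂P_B)(P_B/Q_A) = -9.0000 × 20.1/1192.1 ≈ -0.152.
%ΔQ_A ≈ ε × %ΔP_B = -0.152 × (27.6%) = -4.2%.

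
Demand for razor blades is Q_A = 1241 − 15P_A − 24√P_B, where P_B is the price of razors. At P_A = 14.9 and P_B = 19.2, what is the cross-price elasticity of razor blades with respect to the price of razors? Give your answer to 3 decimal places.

-0.058

At P_A = 14.9 and P_B = 19.2: Q_A = 912.337.
∂Q_A/∂P_B = -24/(2√P_B) = -24/(2√19.2) = -2.7386.
ε = (∂Q_A/∂P_B)(P_B/Q_A) = -2.7386 × (19.2/912.337) ≈ -0.058.
ε < 0: complements.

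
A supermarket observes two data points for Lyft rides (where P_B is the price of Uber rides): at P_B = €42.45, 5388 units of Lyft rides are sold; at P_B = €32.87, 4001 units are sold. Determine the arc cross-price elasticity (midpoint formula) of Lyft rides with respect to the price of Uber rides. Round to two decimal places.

1.16

ΔQ_A = 4001 − 5388 = -1387; ΔP_B = 32.87 − 42.45 = -9.58.
Midpoints: Q̄_A = 4694.5, P̄_B = 37.66.
ε = (ΔQ_A/Q̄_A)/(ΔP_B/P̄_B) = (-1387/4694.5)/(-9.58/37.66) ≈ 1.16.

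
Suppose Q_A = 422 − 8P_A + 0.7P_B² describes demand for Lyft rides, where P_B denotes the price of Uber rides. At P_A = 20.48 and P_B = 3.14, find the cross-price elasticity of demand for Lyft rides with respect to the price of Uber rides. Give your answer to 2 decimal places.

At P_A = 20.48 and P_B = 3.14: Q_A = 265.062.
∂Q_A/∂P_B = 1.4P_B = 1.4(3.14) = 4.3960.
ε = (∂Q_A/∂P_B)(P_B/Q_A) = 4.3960 × (3.14/265.062) ≈ 0.05.

0.05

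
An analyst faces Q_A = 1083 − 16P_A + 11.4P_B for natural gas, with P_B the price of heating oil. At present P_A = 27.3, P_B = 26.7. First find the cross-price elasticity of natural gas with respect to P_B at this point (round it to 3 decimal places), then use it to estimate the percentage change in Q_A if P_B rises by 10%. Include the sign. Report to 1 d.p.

At P_A = 27.3, P_B = 26.7: Q_A = 950.58.
∂Q_A/∂P_B = 11.4.
ε = (∂Q_A/∂P_B)(P_B/Q_A) = 11.4000 × 26.7/950.58 ≈ 0.320.
%ΔQ_A ≈ ε × %ΔP_B = 0.320 × (10%) = 3.2%.

3.2%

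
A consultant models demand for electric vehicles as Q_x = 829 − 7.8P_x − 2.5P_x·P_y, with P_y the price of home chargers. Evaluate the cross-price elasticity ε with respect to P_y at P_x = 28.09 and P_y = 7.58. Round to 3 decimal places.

At P_x = 28.09 and P_y = 7.58: Q_x = 77.593.
∂Q_x/∂P_y = -2.5P_x = -2.5(28.09) = -70.2250.
ε = (∂Q_x/∂P_y)(P_y/Q_x) = -70.2250 × (7.58/77.593) ≈ -6.860.
ε < 0: complements.

-6.860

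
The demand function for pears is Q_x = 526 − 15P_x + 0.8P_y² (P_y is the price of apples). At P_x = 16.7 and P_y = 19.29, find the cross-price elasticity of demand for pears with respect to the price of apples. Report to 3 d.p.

At P_x = 16.7 and P_y = 19.29: Q_x = 573.183.
∂Q_x/∂P_y = 1.6P_y = 1.6(19.29) = 30.8640.
ε = (∂Q_x/∂P_y)(P_y/Q_x) = 30.8640 × (19.29/573.183) ≈ 1.039.

1.039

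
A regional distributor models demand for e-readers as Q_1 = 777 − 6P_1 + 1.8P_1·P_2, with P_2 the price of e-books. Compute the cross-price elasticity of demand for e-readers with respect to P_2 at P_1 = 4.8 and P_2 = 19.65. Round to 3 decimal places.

At P_1 = 4.8 and P_2 = 19.65: Q_1 = 917.976.
∂Q_1/∂P_2 = 1.8P_1 = 1.8(4.8) = 8.6400.
ε = (∂Q_1/∂P_2)(P_2/Q_1) = 8.6400 × (19.65/917.976) ≈ 0.185.

0.185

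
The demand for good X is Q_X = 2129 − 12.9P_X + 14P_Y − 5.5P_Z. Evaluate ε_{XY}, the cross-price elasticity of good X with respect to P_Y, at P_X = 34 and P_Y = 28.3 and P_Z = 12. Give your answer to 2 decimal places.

0.20

At P_X = 34 and P_Y = 28.3 and P_Z = 12: Q_X = 2020.6.
∂Q_X/∂P_Y = 14.
ε = (∂Q_X/∂P_Y)(P_Y/Q_X) = 14 × (28.3/2020.6) ≈ 0.20.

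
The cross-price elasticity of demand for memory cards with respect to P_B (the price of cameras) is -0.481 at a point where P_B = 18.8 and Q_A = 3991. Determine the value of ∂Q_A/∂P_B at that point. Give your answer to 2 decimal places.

ε = (∂Q_A/∂P_B)·(P_B/Q_A) ⇒ ∂Q_A/∂P_B = ε·Q_A/P_B = -0.481 × 3991/18.8 ≈ -102.11.

-102.11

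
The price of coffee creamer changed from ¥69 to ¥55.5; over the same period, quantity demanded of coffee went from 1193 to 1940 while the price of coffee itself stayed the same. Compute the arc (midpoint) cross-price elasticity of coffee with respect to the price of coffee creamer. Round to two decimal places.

-2.20

ΔQ_A = 1940 − 1193 = 747; ΔP_B = 55.5 − 69 = -13.5.
Midpoints: Q̄_A = 1566.5, P̄_B = 62.25.
ε = (ΔQ_A/Q̄_A)/(ΔP_B/P̄_B) = (747/1566.5)/(-13.5/62.25) ≈ -2.20.
ε < 0: coffee and coffee creamer are complements.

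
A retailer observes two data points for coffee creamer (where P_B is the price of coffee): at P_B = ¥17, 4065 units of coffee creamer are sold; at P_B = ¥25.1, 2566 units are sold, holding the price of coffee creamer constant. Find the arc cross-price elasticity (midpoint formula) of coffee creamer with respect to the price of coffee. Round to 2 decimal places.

-1.17

ΔQ_A = 2566 − 4065 = -1499; ΔP_B = 25.1 − 17 = 8.1.
Midpoints: Q̄_A = 3315.5, P̄_B = 21.05.
ε = (ΔQ_A/Q̄_A)/(ΔP_B/P̄_B) = (-1499/3315.5)/(8.1/21.05) ≈ -1.17.
ε < 0: coffee creamer and coffee are complements.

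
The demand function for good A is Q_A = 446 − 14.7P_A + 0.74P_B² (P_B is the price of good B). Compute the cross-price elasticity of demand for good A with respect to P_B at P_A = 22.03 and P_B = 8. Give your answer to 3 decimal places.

At P_A = 22.03 and P_B = 8: Q_A = 169.519.
∂Q_A/∂P_B = 1.48P_B = 1.48(8) = 11.8400.
ε = (∂Q_A/∂P_B)(P_B/Q_A) = 11.8400 × (8/169.519) ≈ 0.559.

0.559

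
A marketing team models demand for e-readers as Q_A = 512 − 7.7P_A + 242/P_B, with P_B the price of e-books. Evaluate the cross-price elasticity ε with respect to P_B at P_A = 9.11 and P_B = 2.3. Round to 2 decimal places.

-0.19

At P_A = 9.11 and P_B = 2.3: Q_A = 547.070.
∂Q_A/∂P_B = −242/P_B² = -45.7467.
ε = (∂Q_A/∂P_B)(P_B/Q_A) = -45.7467 × (2.3/547.070) ≈ -0.19.
ε < 0: complements.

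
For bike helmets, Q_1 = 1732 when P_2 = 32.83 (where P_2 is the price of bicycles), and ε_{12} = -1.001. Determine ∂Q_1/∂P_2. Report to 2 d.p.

-52.81

ε = (∂Q_1/∂P_2)·(P_2/Q_1) ⇒ ∂Q_1/∂P_2 = ε·Q_1/P_2 = -1.001 × 1732/32.83 ≈ -52.81.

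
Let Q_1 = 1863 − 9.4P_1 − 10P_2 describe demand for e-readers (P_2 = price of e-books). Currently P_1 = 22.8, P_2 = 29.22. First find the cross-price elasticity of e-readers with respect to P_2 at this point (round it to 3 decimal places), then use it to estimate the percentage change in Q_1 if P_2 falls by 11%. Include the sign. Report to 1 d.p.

2.4%

At P_1 = 22.8, P_2 = 29.22: Q_1 = 1356.48.
∂Q_1/∂P_2 = -10.
ε = (∂Q_1/∂P_2)(P_2/Q_1) = -10.0000 × 29.22/1356.48 ≈ -0.215.
%ΔQ_1 ≈ ε × %ΔP_2 = -0.215 × (-11%) = 2.4%.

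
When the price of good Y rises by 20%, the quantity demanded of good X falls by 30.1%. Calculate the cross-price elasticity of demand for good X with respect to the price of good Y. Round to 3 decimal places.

-1.505

ε = (%ΔQ of good X) / (%ΔP of good Y) = (-30.1%) / (20%) ≈ -1.505.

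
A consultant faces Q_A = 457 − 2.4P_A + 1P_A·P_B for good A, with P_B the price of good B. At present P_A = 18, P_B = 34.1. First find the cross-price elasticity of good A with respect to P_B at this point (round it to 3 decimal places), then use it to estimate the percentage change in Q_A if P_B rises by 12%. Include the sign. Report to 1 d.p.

7.2%

At P_A = 18, P_B = 34.1: Q_A = 1027.6.
∂Q_A/∂P_B = 1P_A = 18.0000.
ε = (∂Q_A/∂P_B)(P_B/Q_A) = 18.0000 × 34.1/1027.6 ≈ 0.597.
%ΔQ_A ≈ ε × %ΔP_B = 0.597 × (12%) = 7.2%.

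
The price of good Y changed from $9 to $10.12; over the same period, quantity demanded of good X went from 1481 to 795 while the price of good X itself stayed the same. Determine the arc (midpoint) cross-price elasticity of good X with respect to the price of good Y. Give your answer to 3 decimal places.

ΔQ_X = 795 − 1481 = -686; ΔP_Y = 10.12 − 9 = 1.12.
Midpoints: Q̄_X = 1138.0, P̄_Y = 9.56.
ε = (ΔQ_X/Q̄_X)/(ΔP_Y/P̄_Y) = (-686/1138.0)/(1.12/9.56) ≈ -5.145.
ε < 0: good X and good Y are complements.

-5.145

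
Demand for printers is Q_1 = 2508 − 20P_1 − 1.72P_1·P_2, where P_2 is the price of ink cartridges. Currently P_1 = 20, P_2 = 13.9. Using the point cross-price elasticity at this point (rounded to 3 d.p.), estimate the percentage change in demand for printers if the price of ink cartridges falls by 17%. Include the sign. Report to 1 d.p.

At P_1 = 20, P_2 = 13.9: Q_1 = 1629.84.
∂Q_1/∂P_2 = -1.72P_1 = -34.4000.
ε = (∂Q_1/∂P_2)(P_2/Q_1) = -34.4000 × 13.9/1629.84 ≈ -0.293.
%ΔQ_1 ≈ ε × %ΔP_2 = -0.293 × (-17%) = 5.0%.

5.0%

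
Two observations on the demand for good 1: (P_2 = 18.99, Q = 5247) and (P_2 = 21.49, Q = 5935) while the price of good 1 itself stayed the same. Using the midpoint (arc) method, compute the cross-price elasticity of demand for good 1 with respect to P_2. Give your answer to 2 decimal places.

1.00

ΔQ_1 = 5935 − 5247 = 688; ΔP_2 = 21.49 − 18.99 = 2.5.
Midpoints: Q̄_1 = 5591.0, P̄_2 = 20.24.
ε = (ΔQ_1/Q̄_1)/(ΔP_2/P̄_2) = (688/5591.0)/(2.5/20.24) ≈ 1.00.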